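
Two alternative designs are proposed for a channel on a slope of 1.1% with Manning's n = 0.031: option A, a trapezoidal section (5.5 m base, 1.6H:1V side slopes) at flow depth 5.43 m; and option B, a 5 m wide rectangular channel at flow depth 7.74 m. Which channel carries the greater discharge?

channel A

Channel A: With bottom width b = 5.5 m and side slope z = 1.6: A = (b + zy)y = (5.5 + 1.6×5.43)×5.43 = 77.04 m²; P = b + 2y√(1+z²) = 5.5 + 2×5.43×1.887 = 25.99 m. Hydraulic radius R = A/P = 77.04/25.99 = 2.964 m. Q_A = (1/0.031)·77.04·2.964^(2/3)·√0.011 = 537.8 m³/s.
Channel B: Flow area A = b·y = 5 × 7.74 = 38.7 m². Wetted perimeter P = b + 2y = 5 + 2×7.74 = 20.48 m. Hydraulic radius R = A/P = 38.7/20.48 = 1.89 m. Q_B = (1/0.031)·38.7·1.89^(2/3)·√0.011 = 200.1 m³/s.
Q_A = 537.8 m³/s vs Q_B = 200.1 m³/s, so channel A carries more.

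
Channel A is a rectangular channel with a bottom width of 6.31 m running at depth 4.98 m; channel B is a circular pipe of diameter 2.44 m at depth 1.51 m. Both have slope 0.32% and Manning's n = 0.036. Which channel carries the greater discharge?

Channel A: Flow area A = b·y = 6.31 × 4.98 = 31.42 m². Wetted perimeter P = b + 2y = 6.31 + 2×4.98 = 16.27 m. Hydraulic radius R = A/P = 31.42/16.27 = 1.931 m. Q_A = (1/0.036)·31.42·1.931^(2/3)·√0.0032 = 76.58 m³/s.
Channel B: For a circular section of diameter D = 2.44 m at depth y = 1.51 m, the central angle is θ = 2 arccos(1 − 2y/D) = 3.622 rad. Then A = (D²/8)(θ − sin θ) = 3.039 m² and P = Dθ/2 = 4.418 m. Hydraulic radius R = A/P = 3.039/4.418 = 0.6878 m. Q_B = (1/0.036)·3.039·0.6878^(2/3)·√0.0032 = 3.721 m³/s.
Q_A = 76.58 m³/s vs Q_B = 3.721 m³/s, so channel A carries more.

channel A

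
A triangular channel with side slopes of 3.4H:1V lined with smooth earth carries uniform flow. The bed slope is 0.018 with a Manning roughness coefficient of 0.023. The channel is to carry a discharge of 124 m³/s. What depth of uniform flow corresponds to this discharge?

y_n = 2.39 m

Manning's equation rearranged: A R^(2/3) = nQ / (1·√S) = 0.023 × 124 / (√0.018) = 21.26.
Try y = 2.08 m: A R^(2/3) = 14.69 — short.
Try y = 2.97 m: A R^(2/3) = 37.97 — over.
Try y = 2.39 m: A R^(2/3) = 21.27 — close enough.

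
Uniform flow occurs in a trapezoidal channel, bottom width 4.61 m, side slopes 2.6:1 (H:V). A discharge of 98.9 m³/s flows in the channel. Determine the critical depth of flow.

At critical depth, Q² T / (g A³) = 1, i.e. A³/T = Q²/g = 98.9²/9.81 = 997.1.
Trying y = 2.63 m: A³/T = 1493 — too large.
Trying y = 2.08 m: A³/T = 586.5 — too small.
Trying y = 2.38 m: A³/T = 999.2 — matches.

y_c = 2.38 m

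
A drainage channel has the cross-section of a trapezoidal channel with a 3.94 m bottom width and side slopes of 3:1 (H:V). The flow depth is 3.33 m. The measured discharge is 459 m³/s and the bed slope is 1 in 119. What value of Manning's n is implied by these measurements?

n = 0.014

With bottom width b = 3.94 m and side slope z = 3: A = (b + zy)y = (3.94 + 3×3.33)×3.33 = 46.39 m²; P = b + 2y√(1+z²) = 3.94 + 2×3.33×3.162 = 25 m.
Hydraulic radius R = A/P = 46.39/25 = 1.855 m.
Rearranging Manning's equation: n = (1/Q) A R^(2/3) S^(1/2) = (1/459) × 46.39 × 1.855^(2/3) × √0.008403 = 0.014.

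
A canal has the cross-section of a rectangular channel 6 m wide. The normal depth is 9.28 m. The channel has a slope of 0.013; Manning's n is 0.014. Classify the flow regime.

supercritical

Flow area A = b·y = 6 × 9.28 = 55.68 m². Wetted perimeter P = b + 2y = 6 + 2×9.28 = 24.56 m.
Hydraulic radius R = A/P = 55.68/24.56 = 2.267 m.
V = (1/n) R^(2/3) √S = (1/0.014) × 2.267^(2/3) × √0.013 = 14.05 m/s. Hydraulic depth D_h = A/T = 55.68/6 = 9.28 m.
Froude number Fr = V/√(g·D_h) = 14.05/√(9.81×9.28) = 1.47, which is greater than 1, so the flow is supercritical.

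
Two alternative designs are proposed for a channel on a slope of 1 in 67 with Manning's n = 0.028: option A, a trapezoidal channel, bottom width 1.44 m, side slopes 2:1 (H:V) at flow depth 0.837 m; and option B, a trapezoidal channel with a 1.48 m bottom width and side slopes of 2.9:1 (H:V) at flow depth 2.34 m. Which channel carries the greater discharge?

Channel A: With bottom width b = 1.44 m and side slope z = 2: A = (b + zy)y = (1.44 + 2×0.837)×0.837 = 2.606 m²; P = b + 2y√(1+z²) = 1.44 + 2×0.837×2.236 = 5.183 m. Hydraulic radius R = A/P = 2.606/5.183 = 0.5029 m. Q_A = (1/0.028)·2.606·0.5029^(2/3)·√0.01493 = 7.191 m³/s.
Channel B: With bottom width b = 1.48 m and side slope z = 2.9: A = (b + zy)y = (1.48 + 2.9×2.34)×2.34 = 19.34 m²; P = b + 2y√(1+z²) = 1.48 + 2×2.34×3.068 = 15.84 m. Hydraulic radius R = A/P = 19.34/15.84 = 1.221 m. Q_B = (1/0.028)·19.34·1.221^(2/3)·√0.01493 = 96.43 m³/s.
Q_A = 7.191 m³/s vs Q_B = 96.43 m³/s, so channel B carries more.

channel B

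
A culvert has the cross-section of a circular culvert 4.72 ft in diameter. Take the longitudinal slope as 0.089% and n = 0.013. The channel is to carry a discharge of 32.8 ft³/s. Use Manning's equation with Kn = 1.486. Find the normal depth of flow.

y_n = 2.34 ft

Manning's equation rearranged: A R^(2/3) = nQ / (1.486·√S) = 0.013 × 32.8 / (1.486 × √0.00089) = 9.618.
At y = 2.97 ft: A R^(2/3) = 14.1 — too large.
At y = 2.04 ft: A R^(2/3) = 7.575 — too small.
At y = 2.34 ft: A R^(2/3) = 9.629 — ≈ 9.618.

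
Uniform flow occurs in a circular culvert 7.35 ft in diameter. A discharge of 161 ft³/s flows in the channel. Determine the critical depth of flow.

y_c = 3.24 ft

At critical depth, Q² T / (g A³) = 1, i.e. A³/T = Q²/g = 161²/32.2 = 805.
At y = 3.66 ft: A³/T = 1279 — high.
At y = 2.68 ft: A³/T = 387.1 — low.
At y = 3.24 ft: A³/T = 802.4 — ≈ 805.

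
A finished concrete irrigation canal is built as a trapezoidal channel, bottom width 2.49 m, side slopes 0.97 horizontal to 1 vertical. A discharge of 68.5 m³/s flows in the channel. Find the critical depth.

At critical depth, Q² T / (g A³) = 1, i.e. A³/T = Q²/g = 68.5²/9.81 = 478.3.
Trying y = 2.26 m: A³/T = 172.4 — too small.
Trying y = 3.26 m: A³/T = 709.8 — too large.
Trying y = 2.95 m: A³/T = 479.1 — ≈ 478.3.

y_c = 2.95 m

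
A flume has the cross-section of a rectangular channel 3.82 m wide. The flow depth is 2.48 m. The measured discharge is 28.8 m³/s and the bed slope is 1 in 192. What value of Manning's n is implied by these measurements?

n = 0.025

Flow area A = b·y = 3.82 × 2.48 = 9.474 m². Wetted perimeter P = b + 2y = 3.82 + 2×2.48 = 8.78 m.
Hydraulic radius R = A/P = 9.474/8.78 = 1.079 m.
Rearranging Manning's equation: n = (1/Q) A R^(2/3) S^(1/2) = (1/28.8) × 9.474 × 1.079^(2/3) × √0.005208 = 0.025.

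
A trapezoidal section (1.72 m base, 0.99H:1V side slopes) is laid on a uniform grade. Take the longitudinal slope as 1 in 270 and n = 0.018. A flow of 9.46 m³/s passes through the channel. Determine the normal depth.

y_n = 1.22 m

Manning's equation rearranged: A R^(2/3) = nQ / (1·√S) = 0.018 × 9.46 / (√0.003704) = 2.798.
Try y = 1.4 m: A R^(2/3) = 3.648 — high.
Try y = 1.05 m: A R^(2/3) = 2.106 — low.
Try y = 1.22 m: A R^(2/3) = 2.797 — close enough.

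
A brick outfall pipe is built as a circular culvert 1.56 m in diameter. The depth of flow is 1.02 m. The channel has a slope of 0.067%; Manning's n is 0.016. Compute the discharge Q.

Q = 1.26 m³/s

For a circular section of diameter D = 1.56 m at depth y = 1.02 m, the central angle is θ = 2 arccos(1 − 2y/D) = 3.767 rad. Then A = (D²/8)(θ − sin θ) = 1.324 m² and P = Dθ/2 = 2.938 m.
Hydraulic radius R = A/P = 1.324/2.938 = 0.4506 m.
Manning's equation: Q = (1/n) A R^(2/3) S^(1/2) = (1/0.016) × 1.324 × 0.4506^(2/3) × 0.00067^(1/2) = 1.26 m³/s.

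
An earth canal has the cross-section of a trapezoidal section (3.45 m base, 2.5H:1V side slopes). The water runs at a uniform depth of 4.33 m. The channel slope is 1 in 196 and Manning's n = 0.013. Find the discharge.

With bottom width b = 3.45 m and side slope z = 2.5: A = (b + zy)y = (3.45 + 2.5×4.33)×4.33 = 61.81 m²; P = b + 2y√(1+z²) = 3.45 + 2×4.33×2.693 = 26.77 m.
Hydraulic radius R = A/P = 61.81/26.77 = 2.309 m.
Manning's equation: Q = (1/n) A R^(2/3) S^(1/2) = (1/0.013) × 61.81 × 2.309^(2/3) × 0.005102^(1/2) = 593 m³/s.

Q = 593 m³/s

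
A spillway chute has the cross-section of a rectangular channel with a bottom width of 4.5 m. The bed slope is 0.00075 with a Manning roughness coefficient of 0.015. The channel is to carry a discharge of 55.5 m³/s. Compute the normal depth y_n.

y_n = 5.03 m

Manning's equation rearranged: A R^(2/3) = nQ / (1·√S) = 0.015 × 55.5 / (√0.00075) = 30.4.
Trying y = 4.17 m: A R^(2/3) = 24.17 — too small.
Trying y = 5.03 m: A R^(2/3) = 30.38 — ≈ 30.4.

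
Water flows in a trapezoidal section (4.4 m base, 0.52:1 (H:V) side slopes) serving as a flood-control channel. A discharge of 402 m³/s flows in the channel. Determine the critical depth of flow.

At critical depth, Q² T / (g A³) = 1, i.e. A³/T = Q²/g = 402²/9.81 = 16470.
At y = 8.79 m: A³/T = 36210 — high.
At y = 5.09 m: A³/T = 4760 — low.
At y = 7.14 m: A³/T = 16440 — matches.

y_c = 7.14 m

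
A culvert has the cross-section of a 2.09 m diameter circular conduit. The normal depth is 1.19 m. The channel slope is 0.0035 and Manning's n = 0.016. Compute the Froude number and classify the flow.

subcritical

For a circular section of diameter D = 2.09 m at depth y = 1.19 m, the central angle is θ = 2 arccos(1 − 2y/D) = 3.42 rad. Then A = (D²/8)(θ − sin θ) = 2.017 m² and P = Dθ/2 = 3.574 m.
Hydraulic radius R = A/P = 2.017/3.574 = 0.5645 m.
V = (1/n) R^(2/3) √S = (1/0.016) × 0.5645^(2/3) × √0.0035 = 2.526 m/s. Hydraulic depth D_h = A/T = 2.017/2.07 = 0.9747 m.
Froude number Fr = V/√(g·D_h) = 2.526/√(9.81×0.9747) = 0.817, which is less than 1, so the flow is subcritical.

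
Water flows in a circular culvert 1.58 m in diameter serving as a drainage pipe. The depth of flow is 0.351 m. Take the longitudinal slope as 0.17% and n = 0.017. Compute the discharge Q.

For a circular section of diameter D = 1.58 m at depth y = 0.351 m, the central angle is θ = 2 arccos(1 − 2y/D) = 1.963 rad. Then A = (D²/8)(θ − sin θ) = 0.3243 m² and P = Dθ/2 = 1.551 m.
Hydraulic radius R = A/P = 0.3243/1.551 = 0.2091 m.
Manning's equation: Q = (1/n) A R^(2/3) S^(1/2) = (1/0.017) × 0.3243 × 0.2091^(2/3) × 0.0017^(1/2) = 0.277 m³/s.

Q = 0.277 m³/s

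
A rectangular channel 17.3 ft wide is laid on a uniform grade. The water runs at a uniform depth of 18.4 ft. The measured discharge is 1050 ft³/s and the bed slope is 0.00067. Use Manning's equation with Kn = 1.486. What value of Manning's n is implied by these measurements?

n = 0.038

Flow area A = b·y = 17.3 × 18.4 = 318.3 ft². Wetted perimeter P = b + 2y = 17.3 + 2×18.4 = 54.1 ft.
Hydraulic radius R = A/P = 318.3/54.1 = 5.884 ft.
Rearranging Manning's equation: n = (1.486/Q) A R^(2/3) S^(1/2) = (1.486/1050) × 318.3 × 5.884^(2/3) × √0.00067 = 0.038.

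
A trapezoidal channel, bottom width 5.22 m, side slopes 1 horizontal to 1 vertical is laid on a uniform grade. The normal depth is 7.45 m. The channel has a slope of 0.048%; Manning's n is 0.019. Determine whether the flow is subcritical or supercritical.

subcritical

With bottom width b = 5.22 m and side slope z = 1: A = (b + zy)y = (5.22 + 1×7.45)×7.45 = 94.39 m²; P = b + 2y√(1+z²) = 5.22 + 2×7.45×1.414 = 26.29 m.
Hydraulic radius R = A/P = 94.39/26.29 = 3.59 m.
V = (1/n) R^(2/3) √S = (1/0.019) × 3.59^(2/3) × √0.00048 = 2.704 m/s. Hydraulic depth D_h = A/T = 94.39/20.12 = 4.691 m.
Froude number Fr = V/√(g·D_h) = 2.704/√(9.81×4.691) = 0.399, which is less than 1, so the flow is subcritical.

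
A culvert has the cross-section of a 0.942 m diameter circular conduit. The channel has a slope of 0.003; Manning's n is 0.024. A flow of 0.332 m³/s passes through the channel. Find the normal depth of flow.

Manning's equation rearranged: A R^(2/3) = nQ / (1·√S) = 0.024 × 0.332 / (√0.003) = 0.1455.
Trying y = 0.602 m: A R^(2/3) = 0.1962 — high.
Trying y = 0.346 m: A R^(2/3) = 0.0765 — low.
Trying y = 0.497 m: A R^(2/3) = 0.1454 — matches.

y_n = 0.497 m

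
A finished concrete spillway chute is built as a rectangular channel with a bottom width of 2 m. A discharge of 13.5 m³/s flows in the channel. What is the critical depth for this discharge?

For a rectangular channel, critical depth y_c = (q²/g)^(1/3) where q = Q/b = 13.5/2 = 6.75 m²/s.
So y_c = (6.75²/9.81)^(1/3) = 1.67 m.

y_c = 1.67 m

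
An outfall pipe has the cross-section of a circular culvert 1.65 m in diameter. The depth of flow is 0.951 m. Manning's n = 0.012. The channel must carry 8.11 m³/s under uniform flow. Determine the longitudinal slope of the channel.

S = 0.0169

For a circular section of diameter D = 1.65 m at depth y = 0.951 m, the central angle is θ = 2 arccos(1 − 2y/D) = 3.448 rad. Then A = (D²/8)(θ − sin θ) = 1.276 m² and P = Dθ/2 = 2.845 m.
Hydraulic radius R = A/P = 1.276/2.845 = 0.4486 m.
From Manning's equation, S = [nQ / (1 A R^(2/3))]² = [0.012 × 8.11 / (1 × 1.276 × 0.4486^(2/3))]² = 0.0169.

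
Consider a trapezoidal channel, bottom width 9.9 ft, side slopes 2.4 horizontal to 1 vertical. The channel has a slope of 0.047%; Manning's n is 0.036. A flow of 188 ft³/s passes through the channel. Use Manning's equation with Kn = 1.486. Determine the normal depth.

y_n = 4.79 ft

Manning's equation rearranged: A R^(2/3) = nQ / (1.486·√S) = 0.036 × 188 / (1.486 × √0.00047) = 210.1.
Trying y = 3.91 ft: A R^(2/3) = 138.7 — too small.
Trying y = 4.79 ft: A R^(2/3) = 210.5 — matches.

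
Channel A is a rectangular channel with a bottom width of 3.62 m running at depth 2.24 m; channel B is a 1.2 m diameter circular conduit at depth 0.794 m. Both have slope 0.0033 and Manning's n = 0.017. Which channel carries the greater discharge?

channel A

Channel A: Flow area A = b·y = 3.62 × 2.24 = 8.109 m². Wetted perimeter P = b + 2y = 3.62 + 2×2.24 = 8.1 m. Hydraulic radius R = A/P = 8.109/8.1 = 1.001 m. Q_A = (1/0.017)·8.109·1.001^(2/3)·√0.0033 = 27.42 m³/s.
Channel B: For a circular section of diameter D = 1.2 m at depth y = 0.794 m, the central angle is θ = 2 arccos(1 − 2y/D) = 3.8 rad. Then A = (D²/8)(θ − sin θ) = 0.7942 m² and P = Dθ/2 = 2.28 m. Hydraulic radius R = A/P = 0.7942/2.28 = 0.3483 m. Q_B = (1/0.017)·0.7942·0.3483^(2/3)·√0.0033 = 1.329 m³/s.
Q_A = 27.42 m³/s vs Q_B = 1.329 m³/s, so channel A carries more.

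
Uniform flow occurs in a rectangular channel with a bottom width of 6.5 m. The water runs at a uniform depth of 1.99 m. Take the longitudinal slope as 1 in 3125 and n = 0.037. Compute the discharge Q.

Q = 7.2 m³/s

Flow area A = b·y = 6.5 × 1.99 = 12.94 m². Wetted perimeter P = b + 2y = 6.5 + 2×1.99 = 10.48 m.
Hydraulic radius R = A/P = 12.94/10.48 = 1.234 m.
Manning's equation: Q = (1/n) A R^(2/3) S^(1/2) = (1/0.037) × 12.94 × 1.234^(2/3) × 0.00032^(1/2) = 7.2 m³/s.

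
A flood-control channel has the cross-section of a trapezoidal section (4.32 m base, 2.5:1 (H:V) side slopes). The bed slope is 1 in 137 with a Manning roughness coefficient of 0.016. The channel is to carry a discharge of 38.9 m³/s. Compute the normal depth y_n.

Manning's equation rearranged: A R^(2/3) = nQ / (1·√S) = 0.016 × 38.9 / (√0.007299) = 7.285.
At y = 0.994 m: A R^(2/3) = 5.329 — too small.
At y = 1.17 m: A R^(2/3) = 7.294 — ≈ 7.285.

y_n = 1.17 m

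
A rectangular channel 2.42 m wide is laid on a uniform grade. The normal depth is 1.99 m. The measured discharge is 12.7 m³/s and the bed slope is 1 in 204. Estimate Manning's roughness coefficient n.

n = 0.022

Flow area A = b·y = 2.42 × 1.99 = 4.816 m². Wetted perimeter P = b + 2y = 2.42 + 2×1.99 = 6.4 m.
Hydraulic radius R = A/P = 4.816/6.4 = 0.7525 m.
Rearranging Manning's equation: n = (1/Q) A R^(2/3) S^(1/2) = (1/12.7) × 4.816 × 0.7525^(2/3) × √0.004902 = 0.022.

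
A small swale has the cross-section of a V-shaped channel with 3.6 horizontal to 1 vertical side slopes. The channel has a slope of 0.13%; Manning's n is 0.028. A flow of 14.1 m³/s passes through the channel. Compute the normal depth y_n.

y_n = 1.82 m

Manning's equation rearranged: A R^(2/3) = nQ / (1·√S) = 0.028 × 14.1 / (√0.0013) = 10.95.
Trying y = 1.47 m: A R^(2/3) = 6.181 — short.
Trying y = 2.23 m: A R^(2/3) = 18.78 — over.
Trying y = 1.82 m: A R^(2/3) = 10.92 — close enough.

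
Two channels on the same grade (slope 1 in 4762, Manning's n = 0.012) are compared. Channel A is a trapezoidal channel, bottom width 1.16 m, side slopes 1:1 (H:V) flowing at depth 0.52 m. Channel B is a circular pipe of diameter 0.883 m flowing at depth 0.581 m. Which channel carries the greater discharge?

Channel A: With bottom width b = 1.16 m and side slope z = 1: A = (b + zy)y = (1.16 + 1×0.52)×0.52 = 0.8736 m²; P = b + 2y√(1+z²) = 1.16 + 2×0.52×1.414 = 2.631 m. Hydraulic radius R = A/P = 0.8736/2.631 = 0.3321 m. Q_A = (1/0.012)·0.8736·0.3321^(2/3)·√0.00021 = 0.5059 m³/s.
Channel B: For a circular section of diameter D = 0.883 m at depth y = 0.581 m, the central angle is θ = 2 arccos(1 − 2y/D) = 3.785 rad. Then A = (D²/8)(θ − sin θ) = 0.4273 m² and P = Dθ/2 = 1.671 m. Hydraulic radius R = A/P = 0.4273/1.671 = 0.2557 m. Q_B = (1/0.012)·0.4273·0.2557^(2/3)·√0.00021 = 0.2079 m³/s.
Q_A = 0.5059 m³/s vs Q_B = 0.2079 m³/s, so channel A carries more.

channel A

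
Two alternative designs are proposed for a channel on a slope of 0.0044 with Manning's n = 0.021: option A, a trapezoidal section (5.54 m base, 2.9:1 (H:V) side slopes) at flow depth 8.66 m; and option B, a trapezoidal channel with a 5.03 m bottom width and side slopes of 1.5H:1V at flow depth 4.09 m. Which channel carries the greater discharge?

channel A

Channel A: With bottom width b = 5.54 m and side slope z = 2.9: A = (b + zy)y = (5.54 + 2.9×8.66)×8.66 = 265.5 m²; P = b + 2y√(1+z²) = 5.54 + 2×8.66×3.068 = 58.67 m. Hydraulic radius R = A/P = 265.5/58.67 = 4.525 m. Q_A = (1/0.021)·265.5·4.525^(2/3)·√0.0044 = 2294 m³/s.
Channel B: With bottom width b = 5.03 m and side slope z = 1.5: A = (b + zy)y = (5.03 + 1.5×4.09)×4.09 = 45.66 m²; P = b + 2y√(1+z²) = 5.03 + 2×4.09×1.803 = 19.78 m. Hydraulic radius R = A/P = 45.66/19.78 = 2.309 m. Q_B = (1/0.021)·45.66·2.309^(2/3)·√0.0044 = 252 m³/s.
Q_A = 2294 m³/s vs Q_B = 252 m³/s, so channel A carries more.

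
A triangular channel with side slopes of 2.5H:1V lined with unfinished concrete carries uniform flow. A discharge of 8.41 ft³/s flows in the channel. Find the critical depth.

y_c = 0.932 ft

At critical depth, Q² T / (g A³) = 1, i.e. A³/T = Q²/g = 8.41²/32.2 = 2.197.
Trying y = 0.837 ft: A³/T = 1.284 — short.
Trying y = 0.932 ft: A³/T = 2.198 — matches.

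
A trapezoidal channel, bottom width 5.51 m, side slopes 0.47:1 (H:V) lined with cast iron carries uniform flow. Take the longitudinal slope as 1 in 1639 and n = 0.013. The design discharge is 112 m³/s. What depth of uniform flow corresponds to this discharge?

y_n = 4.52 m

Manning's equation rearranged: A R^(2/3) = nQ / (1·√S) = 0.013 × 112 / (√0.0006101) = 58.95.
Trying y = 3.54 m: A R^(2/3) = 39.02 — too small.
Trying y = 4.52 m: A R^(2/3) = 58.84 — matches.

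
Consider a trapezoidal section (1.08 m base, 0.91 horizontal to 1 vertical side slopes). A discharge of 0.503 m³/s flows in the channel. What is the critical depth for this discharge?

At critical depth, Q² T / (g A³) = 1, i.e. A³/T = Q²/g = 0.503²/9.81 = 0.02579.
Try y = 0.177 m: A³/T = 0.00756 — short.
Try y = 0.292 m: A³/T = 0.03765 — over.
Try y = 0.26 m: A³/T = 0.02583 — close enough.

y_c = 0.26 m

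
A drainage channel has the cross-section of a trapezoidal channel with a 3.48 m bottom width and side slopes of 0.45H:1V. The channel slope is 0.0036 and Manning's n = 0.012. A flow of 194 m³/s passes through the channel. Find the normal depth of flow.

Manning's equation rearranged: A R^(2/3) = nQ / (1·√S) = 0.012 × 194 / (√0.0036) = 38.8.
Try y = 3.54 m: A R^(2/3) = 24.54 — too small.
Try y = 5.82 m: A R^(2/3) = 59.77 — too large.
Try y = 4.59 m: A R^(2/3) = 38.76 — ≈ 38.8.

y_n = 4.59 m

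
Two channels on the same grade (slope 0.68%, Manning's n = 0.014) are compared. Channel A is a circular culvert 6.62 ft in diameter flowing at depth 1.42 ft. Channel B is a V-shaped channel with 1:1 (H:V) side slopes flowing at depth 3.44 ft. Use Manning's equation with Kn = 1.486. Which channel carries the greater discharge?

channel B

Channel A: For a circular section of diameter D = 6.62 ft at depth y = 1.42 ft, the central angle is θ = 2 arccos(1 − 2y/D) = 1.926 rad. Then A = (D²/8)(θ − sin θ) = 5.416 ft² and P = Dθ/2 = 6.376 ft. Hydraulic radius R = A/P = 5.416/6.376 = 0.8495 ft. Q_A = (1.486/0.014)·5.416·0.8495^(2/3)·√0.0068 = 42.52 ft³/s.
Channel B: For a triangular section with side slope z = 1: A = zy² = 1×3.44² = 11.83 ft²; P = 2y√(1+z²) = 2×3.44×1.414 = 9.73 ft. Hydraulic radius R = A/P = 11.83/9.73 = 1.216 ft. Q_B = (1.486/0.014)·11.83·1.216^(2/3)·√0.0068 = 118 ft³/s.
Q_A = 42.52 ft³/s vs Q_B = 118 ft³/s, so channel B carries more.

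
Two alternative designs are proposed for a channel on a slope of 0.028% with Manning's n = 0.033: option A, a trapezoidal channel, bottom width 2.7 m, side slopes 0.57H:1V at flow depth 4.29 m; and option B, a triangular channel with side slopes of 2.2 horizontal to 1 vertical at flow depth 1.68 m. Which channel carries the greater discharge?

Channel A: With bottom width b = 2.7 m and side slope z = 0.57: A = (b + zy)y = (2.7 + 0.57×4.29)×4.29 = 22.07 m²; P = b + 2y√(1+z²) = 2.7 + 2×4.29×1.151 = 12.58 m. Hydraulic radius R = A/P = 22.07/12.58 = 1.755 m. Q_A = (1/0.033)·22.07·1.755^(2/3)·√0.00028 = 16.29 m³/s.
Channel B: For a triangular section with side slope z = 2.2: A = zy² = 2.2×1.68² = 6.209 m²; P = 2y√(1+z²) = 2×1.68×2.417 = 8.12 m. Hydraulic radius R = A/P = 6.209/8.12 = 0.7647 m. Q_B = (1/0.033)·6.209·0.7647^(2/3)·√0.00028 = 2.633 m³/s.
Q_A = 16.29 m³/s vs Q_B = 2.633 m³/s, so channel A carries more.

channel A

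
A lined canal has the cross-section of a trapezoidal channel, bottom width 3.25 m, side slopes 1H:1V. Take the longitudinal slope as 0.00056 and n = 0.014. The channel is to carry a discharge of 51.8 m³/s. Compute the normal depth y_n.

Manning's equation rearranged: A R^(2/3) = nQ / (1·√S) = 0.014 × 51.8 / (√0.00056) = 30.65.
Try y = 4.02 m: A R^(2/3) = 46.38 — too large.
Try y = 2.69 m: A R^(2/3) = 20.67 — too small.
Try y = 3.28 m: A R^(2/3) = 30.62 — matches.

y_n = 3.28 m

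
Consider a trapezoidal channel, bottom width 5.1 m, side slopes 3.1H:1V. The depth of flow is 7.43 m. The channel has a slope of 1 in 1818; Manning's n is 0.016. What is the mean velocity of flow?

V = 3.64 m/s

With bottom width b = 5.1 m and side slope z = 3.1: A = (b + zy)y = (5.1 + 3.1×7.43)×7.43 = 209 m²; P = b + 2y√(1+z²) = 5.1 + 2×7.43×3.257 = 53.5 m.
Hydraulic radius R = A/P = 209/53.5 = 3.907 m.
From Manning's equation, V = (1/n) R^(2/3) S^(1/2) = (1/0.016) × 3.907^(2/3) × 0.0005501^(1/2) = 3.64 m/s.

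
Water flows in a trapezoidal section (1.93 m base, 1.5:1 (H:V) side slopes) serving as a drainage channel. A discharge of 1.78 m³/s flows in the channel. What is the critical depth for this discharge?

At critical depth, Q² T / (g A³) = 1, i.e. A³/T = Q²/g = 1.78²/9.81 = 0.323.
Trying y = 0.46 m: A³/T = 0.5289 — high.
Trying y = 0.351 m: A³/T = 0.2149 — low.
Trying y = 0.397 m: A³/T = 0.3229 — ≈ 0.323.

y_c = 0.397 m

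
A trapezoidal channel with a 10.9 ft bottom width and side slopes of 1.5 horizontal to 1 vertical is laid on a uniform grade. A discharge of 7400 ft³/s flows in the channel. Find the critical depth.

y_c = 14 ft

At critical depth, Q² T / (g A³) = 1, i.e. A³/T = Q²/g = 7400²/32.2 = 1701000.
At y = 12 ft: A³/T = 889300 — low.
At y = 15.8 ft: A³/T = 2802000 — high.
At y = 14 ft: A³/T = 1684000 — close enough.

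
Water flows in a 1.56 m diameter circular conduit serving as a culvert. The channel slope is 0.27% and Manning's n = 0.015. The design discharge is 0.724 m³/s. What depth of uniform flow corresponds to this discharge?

Manning's equation rearranged: A R^(2/3) = nQ / (1·√S) = 0.015 × 0.724 / (√0.0027) = 0.209.
Trying y = 0.427 m: A R^(2/3) = 0.1671 — low.
Trying y = 0.541 m: A R^(2/3) = 0.2637 — high.
Trying y = 0.479 m: A R^(2/3) = 0.209 — matches.

y_n = 0.479 m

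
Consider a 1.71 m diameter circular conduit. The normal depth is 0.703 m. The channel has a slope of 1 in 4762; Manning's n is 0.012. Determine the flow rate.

For a circular section of diameter D = 1.71 m at depth y = 0.703 m, the central angle is θ = 2 arccos(1 − 2y/D) = 2.784 rad. Then A = (D²/8)(θ − sin θ) = 0.8897 m² and P = Dθ/2 = 2.38 m.
Hydraulic radius R = A/P = 0.8897/2.38 = 0.3738 m.
Manning's equation: Q = (1/n) A R^(2/3) S^(1/2) = (1/0.012) × 0.8897 × 0.3738^(2/3) × 0.00021^(1/2) = 0.558 m³/s.

Q = 0.558 m³/s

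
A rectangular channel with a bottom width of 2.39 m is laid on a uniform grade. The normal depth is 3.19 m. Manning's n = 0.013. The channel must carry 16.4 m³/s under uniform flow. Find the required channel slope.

Flow area A = b·y = 2.39 × 3.19 = 7.624 m². Wetted perimeter P = b + 2y = 2.39 + 2×3.19 = 8.77 m.
Hydraulic radius R = A/P = 7.624/8.77 = 0.8693 m.
From Manning's equation, S = [nQ / (1 A R^(2/3))]² = [0.013 × 16.4 / (1 × 7.624 × 0.8693^(2/3))]² = 0.000942.

S = 0.000942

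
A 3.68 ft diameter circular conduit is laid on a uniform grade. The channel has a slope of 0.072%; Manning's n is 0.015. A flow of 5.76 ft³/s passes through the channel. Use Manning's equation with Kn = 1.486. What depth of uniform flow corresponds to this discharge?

y_n = 1.16 ft

Manning's equation rearranged: A R^(2/3) = nQ / (1.486·√S) = 0.015 × 5.76 / (1.486 × √0.00072) = 2.167.
At y = 0.984 ft: A R^(2/3) = 1.574 — short.
At y = 1.26 ft: A R^(2/3) = 2.538 — over.
At y = 1.16 ft: A R^(2/3) = 2.168 — ≈ 2.167.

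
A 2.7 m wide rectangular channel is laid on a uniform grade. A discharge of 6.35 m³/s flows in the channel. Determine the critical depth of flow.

For a rectangular channel, critical depth y_c = (q²/g)^(1/3) where q = Q/b = 6.35/2.7 = 2.352 m²/s.
So y_c = (2.352²/9.81)^(1/3) = 0.826 m.

y_c = 0.826 m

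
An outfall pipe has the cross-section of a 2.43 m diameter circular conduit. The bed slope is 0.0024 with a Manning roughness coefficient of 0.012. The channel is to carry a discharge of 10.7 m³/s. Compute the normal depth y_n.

Manning's equation rearranged: A R^(2/3) = nQ / (1·√S) = 0.012 × 10.7 / (√0.0024) = 2.621.
Try y = 1.96 m: A R^(2/3) = 3.278 — over.
Try y = 1.63 m: A R^(2/3) = 2.63 — ≈ 2.621.

y_n = 1.63 m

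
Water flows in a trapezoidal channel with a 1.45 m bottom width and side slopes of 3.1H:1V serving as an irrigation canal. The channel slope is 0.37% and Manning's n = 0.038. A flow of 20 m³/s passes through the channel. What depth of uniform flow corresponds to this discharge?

Manning's equation rearranged: A R^(2/3) = nQ / (1·√S) = 0.038 × 20 / (√0.0037) = 12.49.
Try y = 2.12 m: A R^(2/3) = 18.28 — too large.
Try y = 1.33 m: A R^(2/3) = 6.025 — too small.
Try y = 1.81 m: A R^(2/3) = 12.48 — ≈ 12.49.

y_n = 1.81 m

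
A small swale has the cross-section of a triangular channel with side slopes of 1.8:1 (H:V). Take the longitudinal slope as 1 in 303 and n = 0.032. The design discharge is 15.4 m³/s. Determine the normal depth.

y_n = 2.21 m

Manning's equation rearranged: A R^(2/3) = nQ / (1·√S) = 0.032 × 15.4 / (√0.0033) = 8.578.
Try y = 1.65 m: A R^(2/3) = 3.941 — short.
Try y = 2.21 m: A R^(2/3) = 8.591 — matches.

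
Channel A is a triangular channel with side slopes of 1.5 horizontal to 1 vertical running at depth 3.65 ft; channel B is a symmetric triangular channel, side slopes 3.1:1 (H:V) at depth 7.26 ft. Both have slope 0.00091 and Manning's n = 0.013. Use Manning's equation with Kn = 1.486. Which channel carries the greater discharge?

Channel A: For a triangular section with side slope z = 1.5: A = zy² = 1.5×3.65² = 19.98 ft²; P = 2y√(1+z²) = 2×3.65×1.803 = 13.16 ft. Hydraulic radius R = A/P = 19.98/13.16 = 1.518 ft. Q_A = (1.486/0.013)·19.98·1.518^(2/3)·√0.00091 = 91.04 ft³/s.
Channel B: For a triangular section with side slope z = 3.1: A = zy² = 3.1×7.26² = 163.4 ft²; P = 2y√(1+z²) = 2×7.26×3.257 = 47.3 ft. Hydraulic radius R = A/P = 163.4/47.3 = 3.455 ft. Q_B = (1.486/0.013)·163.4·3.455^(2/3)·√0.00091 = 1288 ft³/s.
Q_A = 91.04 ft³/s vs Q_B = 1288 ft³/s, so channel B carries more.

channel B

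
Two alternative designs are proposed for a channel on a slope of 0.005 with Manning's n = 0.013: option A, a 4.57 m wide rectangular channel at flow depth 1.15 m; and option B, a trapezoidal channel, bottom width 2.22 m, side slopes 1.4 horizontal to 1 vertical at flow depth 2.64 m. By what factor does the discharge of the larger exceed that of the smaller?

4.41

Channel A: Flow area A = b·y = 4.57 × 1.15 = 5.255 m². Wetted perimeter P = b + 2y = 4.57 + 2×1.15 = 6.87 m. Hydraulic radius R = A/P = 5.255/6.87 = 0.765 m. Q_A = (1/0.013)·5.255·0.765^(2/3)·√0.005 = 23.91 m³/s.
Channel B: With bottom width b = 2.22 m and side slope z = 1.4: A = (b + zy)y = (2.22 + 1.4×2.64)×2.64 = 15.62 m²; P = b + 2y√(1+z²) = 2.22 + 2×2.64×1.72 = 11.3 m. Hydraulic radius R = A/P = 15.62/11.3 = 1.382 m. Q_B = (1/0.013)·15.62·1.382^(2/3)·√0.005 = 105.4 m³/s.
The larger discharge is 105.4 m³/s and the smaller is 23.91 m³/s; the ratio is 4.41.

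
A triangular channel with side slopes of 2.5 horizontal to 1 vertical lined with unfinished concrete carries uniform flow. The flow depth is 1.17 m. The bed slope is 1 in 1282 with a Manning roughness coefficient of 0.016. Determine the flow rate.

For a triangular section with side slope z = 2.5: A = zy² = 2.5×1.17² = 3.422 m²; P = 2y√(1+z²) = 2×1.17×2.693 = 6.301 m.
Hydraulic radius R = A/P = 3.422/6.301 = 0.5432 m.
Manning's equation: Q = (1/n) A R^(2/3) S^(1/2) = (1/0.016) × 3.422 × 0.5432^(2/3) × 0.00078^(1/2) = 3.98 m³/s.

Q = 3.98 m³/s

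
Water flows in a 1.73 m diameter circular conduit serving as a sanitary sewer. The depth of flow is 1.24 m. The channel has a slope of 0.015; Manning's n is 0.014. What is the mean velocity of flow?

V = 5.63 m/s

For a circular section of diameter D = 1.73 m at depth y = 1.24 m, the central angle is θ = 2 arccos(1 − 2y/D) = 4.038 rad. Then A = (D²/8)(θ − sin θ) = 1.803 m² and P = Dθ/2 = 3.493 m.
Hydraulic radius R = A/P = 1.803/3.493 = 0.5162 m.
From Manning's equation, V = (1/n) R^(2/3) S^(1/2) = (1/0.014) × 0.5162^(2/3) × 0.015^(1/2) = 5.63 m/s.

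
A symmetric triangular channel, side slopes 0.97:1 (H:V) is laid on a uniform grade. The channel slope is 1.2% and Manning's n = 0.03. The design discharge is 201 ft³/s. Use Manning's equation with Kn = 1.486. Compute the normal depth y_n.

Manning's equation rearranged: A R^(2/3) = nQ / (1.486·√S) = 0.03 × 201 / (1.486 × √0.012) = 37.04.
At y = 5.74 ft: A R^(2/3) = 50.7 — too large.
At y = 4.51 ft: A R^(2/3) = 26.65 — too small.
At y = 5.1 ft: A R^(2/3) = 36.99 — close enough.

y_n = 5.1 ft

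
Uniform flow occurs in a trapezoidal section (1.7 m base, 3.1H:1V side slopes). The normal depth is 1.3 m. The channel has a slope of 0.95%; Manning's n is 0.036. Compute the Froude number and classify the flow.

subcritical

With bottom width b = 1.7 m and side slope z = 3.1: A = (b + zy)y = (1.7 + 3.1×1.3)×1.3 = 7.449 m²; P = b + 2y√(1+z²) = 1.7 + 2×1.3×3.257 = 10.17 m.
Hydraulic radius R = A/P = 7.449/10.17 = 0.7325 m.
V = (1/n) R^(2/3) √S = (1/0.036) × 0.7325^(2/3) × √0.0095 = 2.2 m/s. Hydraulic depth D_h = A/T = 7.449/9.76 = 0.7632 m.
Froude number Fr = V/√(g·D_h) = 2.2/√(9.81×0.7632) = 0.804, which is less than 1, so the flow is subcritical.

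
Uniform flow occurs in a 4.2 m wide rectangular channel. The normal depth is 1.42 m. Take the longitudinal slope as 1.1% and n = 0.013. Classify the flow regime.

supercritical

Flow area A = b·y = 4.2 × 1.42 = 5.964 m². Wetted perimeter P = b + 2y = 4.2 + 2×1.42 = 7.04 m.
Hydraulic radius R = A/P = 5.964/7.04 = 0.8472 m.
V = (1/n) R^(2/3) √S = (1/0.013) × 0.8472^(2/3) × √0.011 = 7.223 m/s. Hydraulic depth D_h = A/T = 5.964/4.2 = 1.42 m.
Froude number Fr = V/√(g·D_h) = 7.223/√(9.81×1.42) = 1.94, which is greater than 1, so the flow is supercritical.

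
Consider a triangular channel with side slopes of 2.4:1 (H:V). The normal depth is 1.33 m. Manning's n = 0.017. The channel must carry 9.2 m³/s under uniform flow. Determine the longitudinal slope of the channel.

S = 0.0026

For a triangular section with side slope z = 2.4: A = zy² = 2.4×1.33² = 4.245 m²; P = 2y√(1+z²) = 2×1.33×2.6 = 6.916 m.
Hydraulic radius R = A/P = 4.245/6.916 = 0.6138 m.
From Manning's equation, S = [nQ / (1 A R^(2/3))]² = [0.017 × 9.2 / (1 × 4.245 × 0.6138^(2/3))]² = 0.0026.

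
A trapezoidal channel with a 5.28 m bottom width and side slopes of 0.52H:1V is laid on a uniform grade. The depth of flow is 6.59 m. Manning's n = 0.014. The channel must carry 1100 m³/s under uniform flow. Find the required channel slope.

With bottom width b = 5.28 m and side slope z = 0.52: A = (b + zy)y = (5.28 + 0.52×6.59)×6.59 = 57.38 m²; P = b + 2y√(1+z²) = 5.28 + 2×6.59×1.127 = 20.14 m.
Hydraulic radius R = A/P = 57.38/20.14 = 2.85 m.
From Manning's equation, S = [nQ / (1 A R^(2/3))]² = [0.014 × 1100 / (1 × 57.38 × 2.85^(2/3))]² = 0.0178.

S = 0.0178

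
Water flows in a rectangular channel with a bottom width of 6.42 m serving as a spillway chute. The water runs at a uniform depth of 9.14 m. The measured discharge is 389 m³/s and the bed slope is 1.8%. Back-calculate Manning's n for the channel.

Flow area A = b·y = 6.42 × 9.14 = 58.68 m². Wetted perimeter P = b + 2y = 6.42 + 2×9.14 = 24.7 m.
Hydraulic radius R = A/P = 58.68/24.7 = 2.376 m.
Rearranging Manning's equation: n = (1/Q) A R^(2/3) S^(1/2) = (1/389) × 58.68 × 2.376^(2/3) × √0.018 = 0.036.

n = 0.036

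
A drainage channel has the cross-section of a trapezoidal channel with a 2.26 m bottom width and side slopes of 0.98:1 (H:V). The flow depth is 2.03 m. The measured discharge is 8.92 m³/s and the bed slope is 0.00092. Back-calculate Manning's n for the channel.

With bottom width b = 2.26 m and side slope z = 0.98: A = (b + zy)y = (2.26 + 0.98×2.03)×2.03 = 8.626 m²; P = b + 2y√(1+z²) = 2.26 + 2×2.03×1.4 = 7.945 m.
Hydraulic radius R = A/P = 8.626/7.945 = 1.086 m.
Rearranging Manning's equation: n = (1/Q) A R^(2/3) S^(1/2) = (1/8.92) × 8.626 × 1.086^(2/3) × √0.00092 = 0.031.

n = 0.031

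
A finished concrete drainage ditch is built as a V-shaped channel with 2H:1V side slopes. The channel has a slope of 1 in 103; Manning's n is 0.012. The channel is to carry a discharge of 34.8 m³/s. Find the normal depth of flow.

y_n = 1.62 m

Manning's equation rearranged: A R^(2/3) = nQ / (1·√S) = 0.012 × 34.8 / (√0.009709) = 4.238.
Trying y = 1.44 m: A R^(2/3) = 3.093 — short.
Trying y = 2 m: A R^(2/3) = 7.427 — over.
Trying y = 1.62 m: A R^(2/3) = 4.234 — ≈ 4.238.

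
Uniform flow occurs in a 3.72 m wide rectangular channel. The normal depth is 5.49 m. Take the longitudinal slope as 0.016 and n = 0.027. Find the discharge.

Flow area A = b·y = 3.72 × 5.49 = 20.42 m². Wetted perimeter P = b + 2y = 3.72 + 2×5.49 = 14.7 m.
Hydraulic radius R = A/P = 20.42/14.7 = 1.389 m.
Manning's equation: Q = (1/n) A R^(2/3) S^(1/2) = (1/0.027) × 20.42 × 1.389^(2/3) × 0.016^(1/2) = 119 m³/s.

Q = 119 m³/s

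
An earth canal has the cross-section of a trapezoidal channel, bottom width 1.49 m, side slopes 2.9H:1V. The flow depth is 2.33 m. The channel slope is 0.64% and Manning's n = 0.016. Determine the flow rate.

Q = 110 m³/s

With bottom width b = 1.49 m and side slope z = 2.9: A = (b + zy)y = (1.49 + 2.9×2.33)×2.33 = 19.22 m²; P = b + 2y√(1+z²) = 1.49 + 2×2.33×3.068 = 15.78 m.
Hydraulic radius R = A/P = 19.22/15.78 = 1.217 m.
Manning's equation: Q = (1/n) A R^(2/3) S^(1/2) = (1/0.016) × 19.22 × 1.217^(2/3) × 0.0064^(1/2) = 110 m³/s.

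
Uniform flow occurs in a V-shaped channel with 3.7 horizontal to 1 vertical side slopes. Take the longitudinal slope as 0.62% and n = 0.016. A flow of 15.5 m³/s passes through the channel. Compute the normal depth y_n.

Manning's equation rearranged: A R^(2/3) = nQ / (1·√S) = 0.016 × 15.5 / (√0.0062) = 3.15.
Try y = 1.22 m: A R^(2/3) = 3.869 — over.
Try y = 1.13 m: A R^(2/3) = 3.154 — matches.

y_n = 1.13 m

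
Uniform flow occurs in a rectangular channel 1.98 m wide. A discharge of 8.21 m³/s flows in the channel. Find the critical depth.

For a rectangular channel, critical depth y_c = (q²/g)^(1/3) where q = Q/b = 8.21/1.98 = 4.146 m²/s.
So y_c = (4.146²/9.81)^(1/3) = 1.21 m.

y_c = 1.21 m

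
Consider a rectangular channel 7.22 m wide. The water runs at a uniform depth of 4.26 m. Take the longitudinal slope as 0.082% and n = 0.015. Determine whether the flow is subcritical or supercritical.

Flow area A = b·y = 7.22 × 4.26 = 30.76 m². Wetted perimeter P = b + 2y = 7.22 + 2×4.26 = 15.74 m.
Hydraulic radius R = A/P = 30.76/15.74 = 1.954 m.
V = (1/n) R^(2/3) √S = (1/0.015) × 1.954^(2/3) × √0.00082 = 2.984 m/s. Hydraulic depth D_h = A/T = 30.76/7.22 = 4.26 m.
Froude number Fr = V/√(g·D_h) = 2.984/√(9.81×4.26) = 0.462, which is less than 1, so the flow is subcritical.

subcritical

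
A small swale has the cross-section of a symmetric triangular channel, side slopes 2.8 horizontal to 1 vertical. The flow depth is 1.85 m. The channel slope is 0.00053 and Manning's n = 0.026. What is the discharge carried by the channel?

For a triangular section with side slope z = 2.8: A = zy² = 2.8×1.85² = 9.583 m²; P = 2y√(1+z²) = 2×1.85×2.973 = 11 m.
Hydraulic radius R = A/P = 9.583/11 = 0.8711 m.
Manning's equation: Q = (1/n) A R^(2/3) S^(1/2) = (1/0.026) × 9.583 × 0.8711^(2/3) × 0.00053^(1/2) = 7.74 m³/s.

Q = 7.74 m³/s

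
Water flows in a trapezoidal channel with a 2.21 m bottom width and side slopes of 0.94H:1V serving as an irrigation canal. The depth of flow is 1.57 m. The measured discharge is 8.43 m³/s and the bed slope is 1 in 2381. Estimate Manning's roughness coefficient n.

With bottom width b = 2.21 m and side slope z = 0.94: A = (b + zy)y = (2.21 + 0.94×1.57)×1.57 = 5.787 m²; P = b + 2y√(1+z²) = 2.21 + 2×1.57×1.372 = 6.519 m.
Hydraulic radius R = A/P = 5.787/6.519 = 0.8876 m.
Rearranging Manning's equation: n = (1/Q) A R^(2/3) S^(1/2) = (1/8.43) × 5.787 × 0.8876^(2/3) × √0.00042 = 0.013.

n = 0.013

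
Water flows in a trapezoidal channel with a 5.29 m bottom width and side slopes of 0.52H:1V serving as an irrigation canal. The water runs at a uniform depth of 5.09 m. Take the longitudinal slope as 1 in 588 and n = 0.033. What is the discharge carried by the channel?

Q = 90.7 m³/s

With bottom width b = 5.29 m and side slope z = 0.52: A = (b + zy)y = (5.29 + 0.52×5.09)×5.09 = 40.4 m²; P = b + 2y√(1+z²) = 5.29 + 2×5.09×1.127 = 16.76 m.
Hydraulic radius R = A/P = 40.4/16.76 = 2.41 m.
Manning's equation: Q = (1/n) A R^(2/3) S^(1/2) = (1/0.033) × 40.4 × 2.41^(2/3) × 0.001701^(1/2) = 90.7 m³/s.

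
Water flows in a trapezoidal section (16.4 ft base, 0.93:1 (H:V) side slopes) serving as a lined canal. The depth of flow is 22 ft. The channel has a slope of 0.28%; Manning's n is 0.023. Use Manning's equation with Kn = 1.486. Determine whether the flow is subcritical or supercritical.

With bottom width b = 16.4 ft and side slope z = 0.93: A = (b + zy)y = (16.4 + 0.93×22)×22 = 810.9 ft²; P = b + 2y√(1+z²) = 16.4 + 2×22×1.366 = 76.49 ft.
Hydraulic radius R = A/P = 810.9/76.49 = 10.6 ft.
V = (1.486/n) R^(2/3) √S = (1.486/0.023) × 10.6^(2/3) × √0.0028 = 16.5 ft/s. Hydraulic depth D_h = A/T = 810.9/57.32 = 14.15 ft.
Froude number Fr = V/√(g·D_h) = 16.5/√(32.2×14.15) = 0.773, which is less than 1, so the flow is subcritical.

subcritical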